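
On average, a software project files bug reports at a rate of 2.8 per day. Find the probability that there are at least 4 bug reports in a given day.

With mean μ = 2.8 per day,
P(N ≥ 4) = 1 − P(N ≤ 3) = 1 − Σ_{j=0}^{3} e^(−μ) μ^j/j! ≈ 0.3081.

0.3081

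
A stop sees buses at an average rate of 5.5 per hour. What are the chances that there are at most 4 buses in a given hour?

0.3575

With mean μ = 5.5 per hour,
P(N ≤ 4) = Σ_{j=0}^{4} e^(−μ) μ^j/j! ≈ 0.3575.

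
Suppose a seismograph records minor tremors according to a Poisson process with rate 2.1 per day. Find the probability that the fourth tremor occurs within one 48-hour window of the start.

Over the interval, μ = 2.1 × 2 = 4.2 (a 48-hour window = 2 days).
The fourth arrival falls in the interval iff at least 4 events occur there: P(S_4 ≤ t) = P(N ≥ 4) = 1 − P(N ≤ 3) ≈ 0.6046.

0.6046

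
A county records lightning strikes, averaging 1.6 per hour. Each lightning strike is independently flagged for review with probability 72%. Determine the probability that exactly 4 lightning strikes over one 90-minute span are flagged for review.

0.0660

Thinning: the lightning strikes that are flagged for review themselves form a Poisson process with rate 0.72 × 1.6 = 1.152 per hour.
Over the interval, μ = 1.152 × 1.5 = 1.728 (a 90-minute span = 1.5 hours).
P(N = 4) = e^(−1.728) · 1.728^4/4! ≈ 0.0660.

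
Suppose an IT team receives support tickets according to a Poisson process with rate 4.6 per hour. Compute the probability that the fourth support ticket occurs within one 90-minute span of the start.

Over the interval, μ = 4.6 × 1.5 = 6.9 (a 90-minute span = 1.5 hours).
The fourth arrival falls in the interval iff at least 4 events occur there: P(S_4 ≤ t) = P(N ≥ 4) = 1 − P(N ≤ 3) ≈ 0.9129.

0.9129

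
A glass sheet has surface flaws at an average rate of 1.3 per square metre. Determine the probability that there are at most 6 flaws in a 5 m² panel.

Over the interval, μ = 1.3 × 5 = 6.5 (a 5 m² panel = 5 square metres).
P(N ≤ 6) = Σ_{j=0}^{6} e^(−μ) μ^j/j! ≈ 0.5265.

0.5265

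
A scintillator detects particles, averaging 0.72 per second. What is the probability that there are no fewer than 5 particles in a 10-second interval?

0.8445

Over the interval, μ = 0.72 × 10 = 7.2 (a 10-second interval = 10 seconds).
P(N ≥ 5) = 1 − P(N ≤ 4) = 1 − Σ_{j=0}^{4} e^(−μ) μ^j/j! ≈ 0.8445.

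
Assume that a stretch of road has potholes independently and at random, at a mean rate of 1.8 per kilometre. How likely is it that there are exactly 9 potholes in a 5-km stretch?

0.1318

Over the interval, μ = 1.8 × 5 = 9 (a 5-km stretch = 5 kilometres).
P(N = 9) = e^(−μ) μ^9/9! = e^(−9) · 9^9/362880 ≈ 0.1318.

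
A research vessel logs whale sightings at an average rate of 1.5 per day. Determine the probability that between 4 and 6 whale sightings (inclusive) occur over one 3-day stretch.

Over the interval, μ = 1.5 × 3 = 4.5 (a 3-day stretch = 3 days).
P(4 ≤ N ≤ 6) = Σ_{j=4}^{6} e^(−4.5) · 4.5^j/j! ≈ 0.4888.

0.4888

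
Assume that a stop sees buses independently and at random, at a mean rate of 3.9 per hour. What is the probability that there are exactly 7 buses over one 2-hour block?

0.1428

Over the interval, μ = 3.9 × 2 = 7.8 (a 2-hour block = 2 hours).
P(N = 7) = e^(−μ) μ^7/7! = e^(−7.8) · 7.8^7/5040 ≈ 0.1428.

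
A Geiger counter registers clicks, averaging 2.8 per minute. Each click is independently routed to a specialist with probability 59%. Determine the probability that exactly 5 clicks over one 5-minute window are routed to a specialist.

0.0829

Thinning: the clicks that are routed to a specialist themselves form a Poisson process with rate 0.59 × 2.8 = 1.652 per minute.
Over the interval, μ = 1.652 × 5 = 8.26 (a 5-minute window = 5 minutes).
P(N = 5) = e^(−8.26) · 8.26^5/5! ≈ 0.0829.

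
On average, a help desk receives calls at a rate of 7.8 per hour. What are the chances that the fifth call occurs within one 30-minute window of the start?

Over the interval, μ = 7.8 × 0.5 = 3.9 (a 30-minute window = 0.5 hours).
The fifth arrival falls in the interval iff at least 5 events occur there: P(S_5 ≤ t) = P(N ≥ 5) = 1 − P(N ≤ 4) ≈ 0.3516.

0.3516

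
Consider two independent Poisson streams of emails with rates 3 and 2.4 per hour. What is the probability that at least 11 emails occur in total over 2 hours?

Independent Poisson processes superpose: combined rate λ = 3 + 2.4 = 5.4 per hour.
Over the interval, μ = 5.4 × 2 = 10.8 (2 hours).
P(N ≥ 11) = 1 − P(N ≤ 10) ≈ 0.5160.

0.5160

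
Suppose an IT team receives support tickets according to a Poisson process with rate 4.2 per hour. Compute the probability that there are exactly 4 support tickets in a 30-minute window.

Over the interval, μ = 4.2 × 0.5 = 2.1 (a 30-minute window = 0.5 hours).
P(N = 4) = e^(−μ) μ^4/4! = e^(−2.1) · 2.1^4/24 ≈ 0.0992.

0.0992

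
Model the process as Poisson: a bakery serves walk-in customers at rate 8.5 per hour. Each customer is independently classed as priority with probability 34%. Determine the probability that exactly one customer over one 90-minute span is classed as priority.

0.0568

Thinning: the customers that are classed as priority themselves form a Poisson process with rate 0.34 × 8.5 = 2.89 per hour.
Over the interval, μ = 2.89 × 1.5 = 4.335 (a 90-minute span = 1.5 hours).
P(N = 1) = e^(−4.335) · 4.335^1/1! ≈ 0.0568.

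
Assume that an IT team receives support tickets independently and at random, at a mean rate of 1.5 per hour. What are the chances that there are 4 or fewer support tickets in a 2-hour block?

Over the interval, μ = 1.5 × 2 = 3 (a 2-hour block = 2 hours).
P(N ≤ 4) = Σ_{j=0}^{4} e^(−μ) μ^j/j! ≈ 0.8153.

0.8153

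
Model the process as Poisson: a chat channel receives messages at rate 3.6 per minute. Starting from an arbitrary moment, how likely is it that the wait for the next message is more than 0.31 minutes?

The wait for the next event is exponential with rate λ = 3.6 per minute.
P(T > 0.31) = e^(−λt) = e^(−3.6 × 0.31) = e^(−1.116) ≈ 0.3276.

0.3276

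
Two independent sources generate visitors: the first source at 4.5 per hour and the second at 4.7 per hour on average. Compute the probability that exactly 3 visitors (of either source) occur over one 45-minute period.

Independent Poisson processes superpose: combined rate λ = 4.5 + 4.7 = 9.2 per hour.
Over the interval, μ = 9.2 × 0.75 = 6.9 (a 45-minute period = 0.75 hours).
P(N = 3) = e^(−6.9) · 6.9^3/3! ≈ 0.0552.

0.0552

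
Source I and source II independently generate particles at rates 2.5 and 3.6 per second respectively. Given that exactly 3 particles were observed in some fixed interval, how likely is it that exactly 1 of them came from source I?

Given the total, each event is independently from source I with probability p = λ_I/(λ_I+λ_II) = 2.5/6.1 ≈ 0.4098.
So K ~ Binomial(3, 2.5/6.1): P(K = 1) = C(3,1) · (2.5/6.1)^1 · (3.6/6.1)^2 ≈ 0.4282.

0.4282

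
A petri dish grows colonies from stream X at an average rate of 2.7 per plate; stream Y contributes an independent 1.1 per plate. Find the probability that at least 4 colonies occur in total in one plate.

0.5265

Independent Poisson processes superpose: combined rate λ = 2.7 + 1.1 = 3.8 per plate.
So μ = 3.8.
P(N ≥ 4) = 1 − P(N ≤ 3) ≈ 0.5265.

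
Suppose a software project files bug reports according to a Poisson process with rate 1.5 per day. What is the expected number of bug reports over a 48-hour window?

3

E[N] = λt = 1.5 × 2 = 3 (a 48-hour window = 2 days).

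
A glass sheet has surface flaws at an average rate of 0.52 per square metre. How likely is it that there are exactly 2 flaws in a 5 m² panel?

Over the interval, μ = 0.52 × 5 = 2.6 (a 5 m² panel = 5 square metres).
P(N = 2) = e^(−μ) μ^2/2! = e^(−2.6) · 2.6^2/2 ≈ 0.2510.

0.2510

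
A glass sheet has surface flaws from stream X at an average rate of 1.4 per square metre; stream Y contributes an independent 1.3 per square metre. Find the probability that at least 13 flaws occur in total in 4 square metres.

Independent Poisson processes superpose: combined rate λ = 1.4 + 1.3 = 2.7 per square metre.
Over the interval, μ = 2.7 × 4 = 10.8 (4 square metres).
P(N ≥ 13) = 1 − P(N ≤ 12) ≈ 0.2896.

0.2896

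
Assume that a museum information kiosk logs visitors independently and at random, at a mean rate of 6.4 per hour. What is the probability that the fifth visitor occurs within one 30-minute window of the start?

Over the interval, μ = 6.4 × 0.5 = 3.2 (a 30-minute window = 0.5 hours).
The fifth arrival falls in the interval iff at least 5 events occur there: P(S_5 ≤ t) = P(N ≥ 5) = 1 − P(N ≤ 4) ≈ 0.2194.

0.2194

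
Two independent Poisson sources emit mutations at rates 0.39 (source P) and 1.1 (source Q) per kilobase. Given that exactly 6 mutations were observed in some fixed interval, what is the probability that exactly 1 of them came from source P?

Given the total, each event is independently from source P with probability p = λ_P/(λ_P+λ_Q) = 0.39/1.49 ≈ 0.2617.
So K ~ Binomial(6, 0.39/1.49): P(K = 1) = C(6,1) · (0.39/1.49)^1 · (1.1/1.49)^5 ≈ 0.3444.

0.3444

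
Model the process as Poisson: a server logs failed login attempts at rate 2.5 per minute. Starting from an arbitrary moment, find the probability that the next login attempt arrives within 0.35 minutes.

Inter-arrival times are exponential with rate λ = 2.5 per minute.
P(T ≤ 0.35) = 1 − e^(−λt) = 1 − e^(−2.5 × 0.35) = 1 − e^(−0.875) ≈ 0.5831.

0.5831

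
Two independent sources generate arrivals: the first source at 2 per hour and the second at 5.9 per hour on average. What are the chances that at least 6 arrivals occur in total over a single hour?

Independent Poisson processes superpose: combined rate λ = 2 + 5.9 = 7.9 per hour.
So μ = 7.9.
P(N ≥ 6) = 1 − P(N ≤ 5) ≈ 0.7994.

0.7994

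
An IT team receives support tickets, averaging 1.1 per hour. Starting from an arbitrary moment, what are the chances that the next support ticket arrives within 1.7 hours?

Inter-arrival times are exponential with rate λ = 1.1 per hour.
P(T ≤ 1.7) = 1 − e^(−λt) = 1 − e^(−1.1 × 1.7) = 1 − e^(−1.87) ≈ 0.8459.

0.8459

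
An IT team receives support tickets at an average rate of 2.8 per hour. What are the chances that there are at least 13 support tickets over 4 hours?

Over the interval, μ = 2.8 × 4 = 11.2 (4 hours).
P(N ≥ 13) = 1 − P(N ≤ 12) = 1 − Σ_{j=0}^{12} e^(−μ) μ^j/j! ≈ 0.3334.

0.3334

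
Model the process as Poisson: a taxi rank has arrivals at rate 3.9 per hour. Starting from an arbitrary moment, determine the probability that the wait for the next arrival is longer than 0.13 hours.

The wait for the next event is exponential with rate λ = 3.9 per hour.
P(T > 0.13) = e^(−λt) = e^(−3.9 × 0.13) = e^(−0.507) ≈ 0.6023.

0.6023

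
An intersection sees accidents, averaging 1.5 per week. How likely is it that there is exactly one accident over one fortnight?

Over the interval, μ = 1.5 × 2 = 3 (a fortnight = 2 weeks).
P(N = 1) = e^(−μ) μ^1/1! = e^(−3) · 3^1/1 ≈ 0.1494.

0.1494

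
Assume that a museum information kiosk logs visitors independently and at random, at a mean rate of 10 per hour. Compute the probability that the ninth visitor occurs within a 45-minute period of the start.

Over the interval, μ = 10 × 0.75 = 7.5 (a 45-minute period = 0.75 hours).
The ninth arrival falls in the interval iff at least 9 events occur there: P(S_9 ≤ t) = P(N ≥ 9) = 1 − P(N ≤ 8) ≈ 0.3380.

0.3380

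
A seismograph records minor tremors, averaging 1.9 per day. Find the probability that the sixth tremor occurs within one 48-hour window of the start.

0.1844

Over the interval, μ = 1.9 × 2 = 3.8 (a 48-hour window = 2 days).
The sixth arrival falls in the interval iff at least 6 events occur there: P(S_6 ≤ t) = P(N ≥ 6) = 1 − P(N ≤ 5) ≈ 0.1844.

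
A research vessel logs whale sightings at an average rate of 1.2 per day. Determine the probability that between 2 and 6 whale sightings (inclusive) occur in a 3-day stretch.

0.8010

Over the interval, μ = 1.2 × 3 = 3.6 (a 3-day stretch = 3 days).
P(2 ≤ N ≤ 6) = Σ_{j=2}^{6} e^(−3.6) · 3.6^j/j! ≈ 0.8010.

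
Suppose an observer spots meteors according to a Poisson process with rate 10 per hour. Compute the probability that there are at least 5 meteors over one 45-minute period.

0.8679

Over the interval, μ = 10 × 0.75 = 7.5 (a 45-minute period = 0.75 hours).
P(N ≥ 5) = 1 − P(N ≤ 4) = 1 − Σ_{j=0}^{4} e^(−μ) μ^j/j! ≈ 0.8679.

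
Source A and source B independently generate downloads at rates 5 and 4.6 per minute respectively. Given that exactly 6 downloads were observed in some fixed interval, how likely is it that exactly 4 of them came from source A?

Given the total, each event is independently from source A with probability p = λ_A/(λ_A+λ_B) = 5/9.6 ≈ 0.5208.
So K ~ Binomial(6, 5/9.6): P(K = 4) = C(6,4) · (5/9.6)^4 · (4.6/9.6)^2 ≈ 0.2534.

0.2534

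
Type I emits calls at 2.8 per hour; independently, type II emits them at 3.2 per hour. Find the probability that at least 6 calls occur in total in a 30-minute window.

Independent Poisson processes superpose: combined rate λ = 2.8 + 3.2 = 6 per hour.
Over the interval, μ = 6 × 0.5 = 3 (a 30-minute window = 0.5 hours).
P(N ≥ 6) = 1 − P(N ≤ 5) ≈ 0.0839.

0.0839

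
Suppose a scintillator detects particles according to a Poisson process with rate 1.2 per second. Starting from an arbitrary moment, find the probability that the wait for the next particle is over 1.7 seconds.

0.1300

The wait for the next event is exponential with rate λ = 1.2 per second.
P(T > 1.7) = e^(−λt) = e^(−1.2 × 1.7) = e^(−2.04) ≈ 0.1300.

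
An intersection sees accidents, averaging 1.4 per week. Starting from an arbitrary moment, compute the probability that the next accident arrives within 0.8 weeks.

Inter-arrival times are exponential with rate λ = 1.4 per week.
P(T ≤ 0.8) = 1 − e^(−λt) = 1 − e^(−1.4 × 0.8) = 1 − e^(−1.12) ≈ 0.6737.

0.6737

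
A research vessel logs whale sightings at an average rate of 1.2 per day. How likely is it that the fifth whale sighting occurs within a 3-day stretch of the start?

0.2936

Over the interval, μ = 1.2 × 3 = 3.6 (a 3-day stretch = 3 days).
The fifth arrival falls in the interval iff at least 5 events occur there: P(S_5 ≤ t) = P(N ≥ 5) = 1 − P(N ≤ 4) ≈ 0.2936.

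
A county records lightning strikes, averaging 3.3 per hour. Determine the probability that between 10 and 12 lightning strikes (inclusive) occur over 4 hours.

0.2883

Over the interval, μ = 3.3 × 4 = 13.2 (4 hours).
P(10 ≤ N ≤ 12) = Σ_{j=10}^{12} e^(−13.2) · 13.2^j/j! ≈ 0.2883.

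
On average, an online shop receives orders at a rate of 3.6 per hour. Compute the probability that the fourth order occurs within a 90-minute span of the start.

Over the interval, μ = 3.6 × 1.5 = 5.4 (a 90-minute span = 1.5 hours).
The fourth arrival falls in the interval iff at least 4 events occur there: P(S_4 ≤ t) = P(N ≥ 4) = 1 − P(N ≤ 3) ≈ 0.7867.

0.7867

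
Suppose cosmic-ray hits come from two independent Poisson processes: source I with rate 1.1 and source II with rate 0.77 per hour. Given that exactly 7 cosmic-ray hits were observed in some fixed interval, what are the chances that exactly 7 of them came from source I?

Given the total, each event is independently from source I with probability p = λ_I/(λ_I+λ_II) = 1.1/1.87 ≈ 0.5882.
So K ~ Binomial(7, 1.1/1.87): P(K = 7) = C(7,7) · (1.1/1.87)^7 · (0.77/1.87)^0 ≈ 0.0244.

0.0244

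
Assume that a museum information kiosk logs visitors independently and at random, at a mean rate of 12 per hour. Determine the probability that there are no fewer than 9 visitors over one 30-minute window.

Over the interval, μ = 12 × 0.5 = 6 (a 30-minute window = 0.5 hours).
P(N ≥ 9) = 1 − P(N ≤ 8) = 1 − Σ_{j=0}^{8} e^(−μ) μ^j/j! ≈ 0.1528.

0.1528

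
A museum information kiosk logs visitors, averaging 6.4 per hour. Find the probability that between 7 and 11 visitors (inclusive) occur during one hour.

0.4270

With mean μ = 6.4 per hour,
P(7 ≤ N ≤ 11) = Σ_{j=7}^{11} e^(−6.4) · 6.4^j/j! ≈ 0.4270.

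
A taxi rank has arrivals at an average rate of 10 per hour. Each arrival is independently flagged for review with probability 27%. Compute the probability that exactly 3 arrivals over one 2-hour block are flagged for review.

Thinning: the arrivals that are flagged for review themselves form a Poisson process with rate 0.27 × 10 = 2.7 per hour.
Over the interval, μ = 2.7 × 2 = 5.4 (a 2-hour block = 2 hours).
P(N = 3) = e^(−5.4) · 5.4^3/3! ≈ 0.1185.

0.1185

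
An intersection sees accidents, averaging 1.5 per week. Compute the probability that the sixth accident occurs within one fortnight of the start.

0.0839

Over the interval, μ = 1.5 × 2 = 3 (a fortnight = 2 weeks).
The sixth arrival falls in the interval iff at least 6 events occur there: P(S_6 ≤ t) = P(N ≥ 6) = 1 − P(N ≤ 5) ≈ 0.0839.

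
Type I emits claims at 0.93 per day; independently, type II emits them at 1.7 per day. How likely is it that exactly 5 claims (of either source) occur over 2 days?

Independent Poisson processes superpose: combined rate λ = 0.93 + 1.7 = 2.63 per day.
Over the interval, μ = 2.63 × 2 = 5.26 (2 days).
P(N = 5) = e^(−5.26) · 5.26^5/5! ≈ 0.1743.

0.1743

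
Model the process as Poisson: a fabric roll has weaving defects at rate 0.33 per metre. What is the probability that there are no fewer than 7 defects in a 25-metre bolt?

Over the interval, μ = 0.33 × 25 = 8.25 (a 25-metre bolt = 25 metres).
P(N ≥ 7) = 1 − P(N ≤ 6) = 1 − Σ_{j=0}^{6} e^(−μ) μ^j/j! ≈ 0.7162.

0.7162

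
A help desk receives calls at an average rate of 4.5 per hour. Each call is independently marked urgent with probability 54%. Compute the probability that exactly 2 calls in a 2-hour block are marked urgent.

Thinning: the calls that are marked urgent themselves form a Poisson process with rate 0.54 × 4.5 = 2.43 per hour.
Over the interval, μ = 2.43 × 2 = 4.86 (a 2-hour block = 2 hours).
P(N = 2) = e^(−4.86) · 4.86^2/2! ≈ 0.0915.

0.0915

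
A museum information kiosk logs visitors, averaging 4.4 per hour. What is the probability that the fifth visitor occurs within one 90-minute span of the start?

Over the interval, μ = 4.4 × 1.5 = 6.6 (a 90-minute span = 1.5 hours).
The fifth arrival falls in the interval iff at least 5 events occur there: P(S_5 ≤ t) = P(N ≥ 5) = 1 − P(N ≤ 4) ≈ 0.7873.

0.7873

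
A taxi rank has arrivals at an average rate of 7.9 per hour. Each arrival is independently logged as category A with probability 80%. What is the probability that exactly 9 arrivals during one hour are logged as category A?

Thinning: the arrivals that are logged as category A themselves form a Poisson process with rate 0.8 × 7.9 = 6.32 per hour.
So μ = 6.32.
P(N = 9) = e^(−6.32) · 6.32^9/9! ≈ 0.0798.

0.0798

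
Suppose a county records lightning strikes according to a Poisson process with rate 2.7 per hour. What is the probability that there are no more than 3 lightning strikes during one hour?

0.7141

With mean μ = 2.7 per hour,
P(N ≤ 3) = Σ_{j=0}^{3} e^(−μ) μ^j/j! ≈ 0.7141.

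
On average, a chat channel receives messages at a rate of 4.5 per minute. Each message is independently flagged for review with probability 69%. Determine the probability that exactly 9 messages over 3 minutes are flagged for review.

0.1310

Thinning: the messages that are flagged for review themselves form a Poisson process with rate 0.69 × 4.5 = 3.105 per minute.
Over the interval, μ = 3.105 × 3 = 9.315 (3 minutes).
P(N = 9) = e^(−9.315) · 9.315^9/9! ≈ 0.1310.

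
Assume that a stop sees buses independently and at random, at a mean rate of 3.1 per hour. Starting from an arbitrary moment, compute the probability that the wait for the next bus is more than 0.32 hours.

0.3708

The wait for the next event is exponential with rate λ = 3.1 per hour.
P(T > 0.32) = e^(−λt) = e^(−3.1 × 0.32) = e^(−0.992) ≈ 0.3708.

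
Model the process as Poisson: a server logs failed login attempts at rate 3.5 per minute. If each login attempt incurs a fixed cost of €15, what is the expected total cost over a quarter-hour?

E[N] = 3.5 × 15 = 52.5 (a quarter-hour = 15 minutes); E[cost] = 52.5 × €15 = €787.5.

€787.5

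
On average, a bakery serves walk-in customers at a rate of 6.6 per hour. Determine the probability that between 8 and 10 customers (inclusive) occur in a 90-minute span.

0.3662

Over the interval, μ = 6.6 × 1.5 = 9.9 (a 90-minute span = 1.5 hours).
P(8 ≤ N ≤ 10) = Σ_{j=8}^{10} e^(−9.9) · 9.9^j/j! ≈ 0.3662.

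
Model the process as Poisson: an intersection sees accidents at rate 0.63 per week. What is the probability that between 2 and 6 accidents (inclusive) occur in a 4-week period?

Over the interval, μ = 0.63 × 4 = 2.52 (a 4-week period = 4 weeks).
P(2 ≤ N ≤ 6) = Σ_{j=2}^{6} e^(−2.52) · 2.52^j/j! ≈ 0.7020.

0.7020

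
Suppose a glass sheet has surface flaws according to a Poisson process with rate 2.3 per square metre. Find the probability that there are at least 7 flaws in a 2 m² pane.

0.1820

Over the interval, μ = 2.3 × 2 = 4.6 (a 2 m² pane = 2 square metres).
P(N ≥ 7) = 1 − P(N ≤ 6) = 1 − Σ_{j=0}^{6} e^(−μ) μ^j/j! ≈ 0.1820.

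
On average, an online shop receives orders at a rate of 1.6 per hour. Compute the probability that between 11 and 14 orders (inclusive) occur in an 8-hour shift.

0.4261

Over the interval, μ = 1.6 × 8 = 12.8 (an 8-hour shift = 8 hours).
P(11 ≤ N ≤ 14) = Σ_{j=11}^{14} e^(−12.8) · 12.8^j/j! ≈ 0.4261.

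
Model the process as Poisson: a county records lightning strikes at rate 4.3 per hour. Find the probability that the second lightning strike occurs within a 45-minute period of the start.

Over the interval, μ = 4.3 × 0.75 = 3.225 (a 45-minute period = 0.75 hours).
The second arrival falls in the interval iff at least 2 events occur there: P(S_2 ≤ t) = P(N ≥ 2) = 1 − P(N ≤ 1) ≈ 0.8320.

0.8320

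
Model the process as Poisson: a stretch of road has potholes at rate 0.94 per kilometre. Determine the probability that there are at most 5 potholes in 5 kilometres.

0.6684

Over the interval, μ = 0.94 × 5 = 4.7 (5 kilometres).
P(N ≤ 5) = Σ_{j=0}^{5} e^(−μ) μ^j/j! ≈ 0.6684.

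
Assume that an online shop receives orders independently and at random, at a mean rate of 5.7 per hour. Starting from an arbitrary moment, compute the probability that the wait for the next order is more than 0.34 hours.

The wait for the next event is exponential with rate λ = 5.7 per hour.
P(T > 0.34) = e^(−λt) = e^(−5.7 × 0.34) = e^(−1.938) ≈ 0.1440.

0.1440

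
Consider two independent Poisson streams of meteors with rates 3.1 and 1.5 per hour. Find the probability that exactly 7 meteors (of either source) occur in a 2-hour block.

Independent Poisson processes superpose: combined rate λ = 3.1 + 1.5 = 4.6 per hour.
Over the interval, μ = 4.6 × 2 = 9.2 (a 2-hour block = 2 hours).
P(N = 7) = e^(−9.2) · 9.2^7/7! ≈ 0.1118.

0.1118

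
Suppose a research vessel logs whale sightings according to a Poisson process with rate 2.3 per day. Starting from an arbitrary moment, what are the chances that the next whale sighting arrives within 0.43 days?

0.6281

Inter-arrival times are exponential with rate λ = 2.3 per day.
P(T ≤ 0.43) = 1 − e^(−λt) = 1 − e^(−2.3 × 0.43) = 1 − e^(−0.989) ≈ 0.6281.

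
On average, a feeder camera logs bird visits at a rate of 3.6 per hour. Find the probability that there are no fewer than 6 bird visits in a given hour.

0.1559

With mean μ = 3.6 per hour,
P(N ≥ 6) = 1 − P(N ≤ 5) = 1 − Σ_{j=0}^{5} e^(−μ) μ^j/j! ≈ 0.1559.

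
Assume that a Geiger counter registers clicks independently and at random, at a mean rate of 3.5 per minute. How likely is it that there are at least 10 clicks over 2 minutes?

Over the interval, μ = 3.5 × 2 = 7 (2 minutes).
P(N ≥ 10) = 1 − P(N ≤ 9) = 1 − Σ_{j=0}^{9} e^(−μ) μ^j/j! ≈ 0.1695.

0.1695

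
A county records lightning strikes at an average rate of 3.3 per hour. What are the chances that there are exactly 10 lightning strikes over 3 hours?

Over the interval, μ = 3.3 × 3 = 9.9 (3 hours).
P(N = 10) = e^(−μ) μ^10/10! = e^(−9.9) · 9.9^10/3628800 ≈ 0.1250.

0.1250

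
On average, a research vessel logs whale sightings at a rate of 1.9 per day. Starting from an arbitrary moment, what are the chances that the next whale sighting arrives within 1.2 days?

Inter-arrival times are exponential with rate λ = 1.9 per day.
P(T ≤ 1.2) = 1 − e^(−λt) = 1 − e^(−1.9 × 1.2) = 1 − e^(−2.28) ≈ 0.8977.

0.8977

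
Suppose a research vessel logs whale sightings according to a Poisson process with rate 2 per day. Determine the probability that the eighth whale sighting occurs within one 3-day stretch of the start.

0.2560

Over the interval, μ = 2 × 3 = 6 (a 3-day stretch = 3 days).
The eighth arrival falls in the interval iff at least 8 events occur there: P(S_8 ≤ t) = P(N ≥ 8) = 1 − P(N ≤ 7) ≈ 0.2560.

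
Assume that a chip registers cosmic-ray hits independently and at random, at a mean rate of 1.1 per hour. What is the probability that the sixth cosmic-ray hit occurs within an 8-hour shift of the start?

Over the interval, μ = 1.1 × 8 = 8.8 (an 8-hour shift = 8 hours).
The sixth arrival falls in the interval iff at least 6 events occur there: P(S_6 ≤ t) = P(N ≥ 6) = 1 − P(N ≤ 5) ≈ 0.8716.

0.8716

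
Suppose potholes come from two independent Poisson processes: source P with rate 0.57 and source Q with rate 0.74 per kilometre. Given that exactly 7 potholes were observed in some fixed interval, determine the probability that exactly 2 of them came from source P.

0.2287

Given the total, each event is independently from source P with probability p = λ_P/(λ_P+λ_Q) = 0.57/1.31 ≈ 0.4351.
So K ~ Binomial(7, 0.57/1.31): P(K = 2) = C(7,2) · (0.57/1.31)^2 · (0.74/1.31)^5 ≈ 0.2287.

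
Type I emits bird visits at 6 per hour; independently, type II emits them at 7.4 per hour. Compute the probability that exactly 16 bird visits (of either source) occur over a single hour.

0.0783

Independent Poisson processes superpose: combined rate λ = 6 + 7.4 = 13.4 per hour.
So μ = 13.4.
P(N = 16) = e^(−13.4) · 13.4^16/16! ≈ 0.0783.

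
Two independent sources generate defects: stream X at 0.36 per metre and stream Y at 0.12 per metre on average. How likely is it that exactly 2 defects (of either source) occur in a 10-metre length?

Independent Poisson processes superpose: combined rate λ = 0.36 + 0.12 = 0.48 per metre.
Over the interval, μ = 0.48 × 10 = 4.8 (a 10-metre length = 10 metres).
P(N = 2) = e^(−4.8) · 4.8^2/2! ≈ 0.0948.

0.0948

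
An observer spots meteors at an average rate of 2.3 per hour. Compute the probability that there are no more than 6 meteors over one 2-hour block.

0.8180

Over the interval, μ = 2.3 × 2 = 4.6 (a 2-hour block = 2 hours).
P(N ≤ 6) = Σ_{j=0}^{6} e^(−μ) μ^j/j! ≈ 0.8180.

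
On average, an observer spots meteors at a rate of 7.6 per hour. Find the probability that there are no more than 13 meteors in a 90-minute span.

Over the interval, μ = 7.6 × 1.5 = 11.4 (a 90-minute span = 1.5 hours).
P(N ≤ 13) = Σ_{j=0}^{13} e^(−μ) μ^j/j! ≈ 0.7430.

0.7430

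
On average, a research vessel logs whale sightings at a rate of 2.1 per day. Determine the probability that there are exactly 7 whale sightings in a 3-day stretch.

0.1435

Over the interval, μ = 2.1 × 3 = 6.3 (a 3-day stretch = 3 days).
P(N = 7) = e^(−μ) μ^7/7! = e^(−6.3) · 6.3^7/5040 ≈ 0.1435.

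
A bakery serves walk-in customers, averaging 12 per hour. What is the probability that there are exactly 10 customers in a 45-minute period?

0.1186

Over the interval, μ = 12 × 0.75 = 9 (a 45-minute period = 0.75 hours).
P(N = 10) = e^(−μ) μ^10/10! = e^(−9) · 9^10/3628800 ≈ 0.1186.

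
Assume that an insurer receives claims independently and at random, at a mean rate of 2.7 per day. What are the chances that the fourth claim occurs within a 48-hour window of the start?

0.7867

Over the interval, μ = 2.7 × 2 = 5.4 (a 48-hour window = 2 days).
The fourth arrival falls in the interval iff at least 4 events occur there: P(S_4 ≤ t) = P(N ≥ 4) = 1 − P(N ≤ 3) ≈ 0.7867.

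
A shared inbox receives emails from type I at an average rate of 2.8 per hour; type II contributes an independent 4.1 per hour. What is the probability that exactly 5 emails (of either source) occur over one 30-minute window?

0.1293

Independent Poisson processes superpose: combined rate λ = 2.8 + 4.1 = 6.9 per hour.
Over the interval, μ = 6.9 × 0.5 = 3.45 (a 30-minute window = 0.5 hours).
P(N = 5) = e^(−3.45) · 3.45^5/5! ≈ 0.1293.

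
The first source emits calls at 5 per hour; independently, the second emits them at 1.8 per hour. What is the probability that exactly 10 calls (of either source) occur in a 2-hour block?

Independent Poisson processes superpose: combined rate λ = 5 + 1.8 = 6.8 per hour.
Over the interval, μ = 6.8 × 2 = 13.6 (a 2-hour block = 2 hours).
P(N = 10) = e^(−13.6) · 13.6^10/10! ≈ 0.0740.

0.0740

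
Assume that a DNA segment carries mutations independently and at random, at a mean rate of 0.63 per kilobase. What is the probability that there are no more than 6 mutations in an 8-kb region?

Over the interval, μ = 0.63 × 8 = 5.04 (an 8-kb region = 8 kilobases).
P(N ≤ 6) = Σ_{j=0}^{6} e^(−μ) μ^j/j! ≈ 0.7563.

0.7563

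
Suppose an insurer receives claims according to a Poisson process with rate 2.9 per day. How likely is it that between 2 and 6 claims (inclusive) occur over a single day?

0.7567

With mean μ = 2.9 per day,
P(2 ≤ N ≤ 6) = Σ_{j=2}^{6} e^(−2.9) · 2.9^j/j! ≈ 0.7567.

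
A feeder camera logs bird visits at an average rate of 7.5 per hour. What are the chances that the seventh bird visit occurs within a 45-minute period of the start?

0.3337

Over the interval, μ = 7.5 × 0.75 = 5.625 (a 45-minute period = 0.75 hours).
The seventh arrival falls in the interval iff at least 7 events occur there: P(S_7 ≤ t) = P(N ≥ 7) = 1 − P(N ≤ 6) ≈ 0.3337.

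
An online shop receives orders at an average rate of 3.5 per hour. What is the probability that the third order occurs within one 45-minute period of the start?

Over the interval, μ = 3.5 × 0.75 = 2.625 (a 45-minute period = 0.75 hours).
The third arrival falls in the interval iff at least 3 events occur there: P(S_3 ≤ t) = P(N ≥ 3) = 1 − P(N ≤ 2) ≈ 0.4878.

0.4878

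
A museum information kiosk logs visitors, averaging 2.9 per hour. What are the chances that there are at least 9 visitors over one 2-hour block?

Over the interval, μ = 2.9 × 2 = 5.8 (a 2-hour block = 2 hours).
P(N ≥ 9) = 1 − P(N ≤ 8) = 1 − Σ_{j=0}^{8} e^(−μ) μ^j/j! ≈ 0.1328.

0.1328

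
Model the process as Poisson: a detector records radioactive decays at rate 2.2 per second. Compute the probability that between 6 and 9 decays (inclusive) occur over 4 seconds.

Over the interval, μ = 2.2 × 4 = 8.8 (4 seconds).
P(6 ≤ N ≤ 9) = Σ_{j=6}^{9} e^(−8.8) · 8.8^j/j! ≈ 0.4854.

0.4854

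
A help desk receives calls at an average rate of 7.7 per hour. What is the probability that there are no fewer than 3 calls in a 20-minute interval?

0.4732

Over the interval, μ = 7.7 × 1/3 ≈ 2.56667 (a 20-minute interval = 1/3 hours).
P(N ≥ 3) = 1 − P(N ≤ 2) = 1 − Σ_{j=0}^{2} e^(−μ) μ^j/j! ≈ 0.4732.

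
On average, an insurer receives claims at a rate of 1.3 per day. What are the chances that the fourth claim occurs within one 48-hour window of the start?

0.2640

Over the interval, μ = 1.3 × 2 = 2.6 (a 48-hour window = 2 days).
The fourth arrival falls in the interval iff at least 4 events occur there: P(S_4 ≤ t) = P(N ≥ 4) = 1 − P(N ≤ 3) ≈ 0.2640.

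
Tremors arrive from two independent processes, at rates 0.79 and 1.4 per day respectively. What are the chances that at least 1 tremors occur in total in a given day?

Independent Poisson processes superpose: combined rate λ = 0.79 + 1.4 = 2.19 per day.
So μ = 2.19.
P(N ≥ 1) = 1 − P(N ≤ 0) ≈ 0.8881.

0.8881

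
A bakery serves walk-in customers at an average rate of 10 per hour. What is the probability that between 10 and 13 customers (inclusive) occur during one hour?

With mean μ = 10 per hour,
P(10 ≤ N ≤ 13) = Σ_{j=10}^{13} e^(−10) · 10^j/j! ≈ 0.4065.

0.4065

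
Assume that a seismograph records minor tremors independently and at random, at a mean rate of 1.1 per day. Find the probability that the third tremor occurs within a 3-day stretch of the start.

Over the interval, μ = 1.1 × 3 = 3.3 (a 3-day stretch = 3 days).
The third arrival falls in the interval iff at least 3 events occur there: P(S_3 ≤ t) = P(N ≥ 3) = 1 − P(N ≤ 2) ≈ 0.6406.

0.6406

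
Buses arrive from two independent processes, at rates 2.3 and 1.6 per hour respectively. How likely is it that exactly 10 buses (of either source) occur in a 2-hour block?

0.0941

Independent Poisson processes superpose: combined rate λ = 2.3 + 1.6 = 3.9 per hour.
Over the interval, μ = 3.9 × 2 = 7.8 (a 2-hour block = 2 hours).
P(N = 10) = e^(−7.8) · 7.8^10/10! ≈ 0.0941.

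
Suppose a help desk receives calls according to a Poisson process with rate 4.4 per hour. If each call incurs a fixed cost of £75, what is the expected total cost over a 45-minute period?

£247.5

E[N] = 4.4 × 0.75 = 3.3 (a 45-minute period = 0.75 hours); E[cost] = 3.3 × £75 = £247.5.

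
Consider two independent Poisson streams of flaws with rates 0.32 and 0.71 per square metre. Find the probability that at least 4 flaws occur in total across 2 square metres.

0.1539

Independent Poisson processes superpose: combined rate λ = 0.32 + 0.71 = 1.03 per square metre.
Over the interval, μ = 1.03 × 2 = 2.06 (2 square metres).
P(N ≥ 4) = 1 − P(N ≤ 3) ≈ 0.1539.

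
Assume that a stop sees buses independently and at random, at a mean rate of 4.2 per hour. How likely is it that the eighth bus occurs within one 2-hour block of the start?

0.6013

Over the interval, μ = 4.2 × 2 = 8.4 (a 2-hour block = 2 hours).
The eighth arrival falls in the interval iff at least 8 events occur there: P(S_8 ≤ t) = P(N ≥ 8) = 1 − P(N ≤ 7) ≈ 0.6013.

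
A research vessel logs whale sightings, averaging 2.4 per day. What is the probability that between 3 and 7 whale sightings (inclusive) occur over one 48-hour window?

0.7441

Over the interval, μ = 2.4 × 2 = 4.8 (a 48-hour window = 2 days).
P(3 ≤ N ≤ 7) = Σ_{j=3}^{7} e^(−4.8) · 4.8^j/j! ≈ 0.7441.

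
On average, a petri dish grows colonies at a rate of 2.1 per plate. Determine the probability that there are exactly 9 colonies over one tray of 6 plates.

0.0744

Over the interval, μ = 2.1 × 6 = 12.6 (a tray of 6 plates = 6 plates).
P(N = 9) = e^(−μ) μ^9/9! = e^(−12.6) · 12.6^9/362880 ≈ 0.0744.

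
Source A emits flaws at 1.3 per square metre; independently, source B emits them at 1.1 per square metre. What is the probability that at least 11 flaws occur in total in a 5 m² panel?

0.6528

Independent Poisson processes superpose: combined rate λ = 1.3 + 1.1 = 2.4 per square metre.
Over the interval, μ = 2.4 × 5 = 12 (a 5 m² panel = 5 square metres).
P(N ≥ 11) = 1 − P(N ≤ 10) ≈ 0.6528.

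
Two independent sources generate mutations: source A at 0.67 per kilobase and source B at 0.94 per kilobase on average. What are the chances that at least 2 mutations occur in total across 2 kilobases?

Independent Poisson processes superpose: combined rate λ = 0.67 + 0.94 = 1.61 per kilobase.
Over the interval, μ = 1.61 × 2 = 3.22 (2 kilobases).
P(N ≥ 2) = 1 − P(N ≤ 1) ≈ 0.8314.

0.8314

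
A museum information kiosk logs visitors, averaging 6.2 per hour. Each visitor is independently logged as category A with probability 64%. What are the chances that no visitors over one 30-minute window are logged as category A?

Thinning: the visitors that are logged as category A themselves form a Poisson process with rate 0.64 × 6.2 = 3.968 per hour.
Over the interval, μ = 3.968 × 0.5 = 1.984 (a 30-minute window = 0.5 hours).
P(N = 0) = e^(−1.984) · 1.984^0/0! ≈ 0.1375.

0.1375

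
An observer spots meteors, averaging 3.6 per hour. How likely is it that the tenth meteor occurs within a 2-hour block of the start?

Over the interval, μ = 3.6 × 2 = 7.2 (a 2-hour block = 2 hours).
The tenth arrival falls in the interval iff at least 10 events occur there: P(S_10 ≤ t) = P(N ≥ 10) = 1 − P(N ≤ 9) ≈ 0.1904.

0.1904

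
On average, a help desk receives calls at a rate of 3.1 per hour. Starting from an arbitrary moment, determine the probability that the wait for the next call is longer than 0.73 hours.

The wait for the next event is exponential with rate λ = 3.1 per hour.
P(T > 0.73) = e^(−λt) = e^(−3.1 × 0.73) = e^(−2.263) ≈ 0.1040.

0.1040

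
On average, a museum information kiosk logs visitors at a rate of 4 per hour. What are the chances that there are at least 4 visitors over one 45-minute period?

Over the interval, μ = 4 × 0.75 = 3 (a 45-minute period = 0.75 hours).
P(N ≥ 4) = 1 − P(N ≤ 3) = 1 − Σ_{j=0}^{3} e^(−μ) μ^j/j! ≈ 0.3528.

0.3528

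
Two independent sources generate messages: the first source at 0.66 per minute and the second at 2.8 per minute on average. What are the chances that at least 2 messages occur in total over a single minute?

Independent Poisson processes superpose: combined rate λ = 0.66 + 2.8 = 3.46 per minute.
So μ = 3.46.
P(N ≥ 2) = 1 − P(N ≤ 1) ≈ 0.8598.

0.8598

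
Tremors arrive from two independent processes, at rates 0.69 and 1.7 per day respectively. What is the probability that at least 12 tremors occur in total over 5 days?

0.5327

Independent Poisson processes superpose: combined rate λ = 0.69 + 1.7 = 2.39 per day.
Over the interval, μ = 2.39 × 5 = 11.95 (5 days).
P(N ≥ 12) = 1 − P(N ≤ 11) ≈ 0.5327.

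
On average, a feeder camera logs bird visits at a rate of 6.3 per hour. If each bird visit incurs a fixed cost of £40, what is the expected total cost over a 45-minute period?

E[N] = 6.3 × 0.75 = 4.725 (a 45-minute period = 0.75 hours); E[cost] = 4.725 × £40 = £189.

£189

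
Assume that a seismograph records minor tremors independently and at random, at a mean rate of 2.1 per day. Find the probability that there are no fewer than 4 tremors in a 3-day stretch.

0.8736

Over the interval, μ = 2.1 × 3 = 6.3 (a 3-day stretch = 3 days).
P(N ≥ 4) = 1 − P(N ≤ 3) = 1 − Σ_{j=0}^{3} e^(−μ) μ^j/j! ≈ 0.8736.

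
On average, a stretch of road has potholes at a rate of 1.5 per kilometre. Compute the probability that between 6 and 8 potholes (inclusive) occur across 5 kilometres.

0.4205

Over the interval, μ = 1.5 × 5 = 7.5 (5 kilometres).
P(6 ≤ N ≤ 8) = Σ_{j=6}^{8} e^(−7.5) · 7.5^j/j! ≈ 0.4205.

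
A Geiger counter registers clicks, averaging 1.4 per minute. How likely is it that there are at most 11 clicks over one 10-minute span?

Over the interval, μ = 1.4 × 10 = 14 (a 10-minute span = 10 minutes).
P(N ≤ 11) = Σ_{j=0}^{11} e^(−μ) μ^j/j! ≈ 0.2600.

0.2600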